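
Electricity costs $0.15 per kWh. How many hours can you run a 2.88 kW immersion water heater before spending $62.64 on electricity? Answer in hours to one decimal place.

145.0 h

Energy available = $62.64 ÷ $0.15/kWh = 417.6 kWh
Hours = 417.6 kWh ÷ 2.88 kW = 145.0 h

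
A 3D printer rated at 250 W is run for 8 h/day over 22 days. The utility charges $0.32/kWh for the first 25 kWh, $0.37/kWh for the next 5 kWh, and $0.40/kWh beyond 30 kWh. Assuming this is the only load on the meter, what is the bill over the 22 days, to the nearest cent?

$15.45

Runtime = 8 h/day × 22 days = 176 h
Energy = 0.25 kW × 176 h = 44 kWh
Tier 1 (0–25 kWh): 25 × $0.32 = $8
Tier 2 (25–30 kWh): 5 × $0.37 = $1.85
Above 30 kWh: 14 × $0.40 = $5.6
Bill = $15.45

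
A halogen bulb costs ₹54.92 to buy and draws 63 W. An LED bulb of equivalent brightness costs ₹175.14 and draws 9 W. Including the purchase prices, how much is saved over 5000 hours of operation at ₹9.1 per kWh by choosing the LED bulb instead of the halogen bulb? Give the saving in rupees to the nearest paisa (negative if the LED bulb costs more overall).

₹2336.78

halogen bulb: ₹54.92 + (63/1000) kW × 5000 h × ₹9.1 = ₹54.92 + ₹2866.5 = ₹2921.42
LED bulb: ₹175.14 + (9/1000) kW × 5000 h × ₹9.1 = ₹175.14 + ₹409.5 = ₹584.64
Saving = ₹2921.42 − ₹584.64 = ₹2336.78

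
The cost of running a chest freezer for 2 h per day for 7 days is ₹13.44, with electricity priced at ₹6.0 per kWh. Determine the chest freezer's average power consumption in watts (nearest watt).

160 W

Energy = ₹13.44 ÷ ₹6.0/kWh = 2.24 kWh
Runtime = 2 h/day × 7 days = 14 h
Power = 2.24 kWh ÷ 14 h = 0.16 kW = 160 W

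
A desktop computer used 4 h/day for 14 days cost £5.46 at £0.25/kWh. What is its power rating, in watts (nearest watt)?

390 W

Energy = £5.46 ÷ £0.25/kWh = 21.84 kWh
Runtime = 4 h/day × 14 days = 56 h
Power = 21.84 kWh ÷ 56 h = 0.39 kW = 390 W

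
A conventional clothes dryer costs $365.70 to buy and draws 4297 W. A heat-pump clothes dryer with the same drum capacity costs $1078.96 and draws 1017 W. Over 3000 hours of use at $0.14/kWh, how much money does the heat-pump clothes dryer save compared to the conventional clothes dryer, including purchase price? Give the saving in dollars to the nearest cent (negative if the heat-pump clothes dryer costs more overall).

$664.34

conventional clothes dryer: $365.70 + (4297/1000) kW × 3000 h × $0.14 = $365.70 + $1804.74 = $2170.44
heat-pump clothes dryer: $1078.96 + (1017/1000) kW × 3000 h × $0.14 = $1078.96 + $427.14 = $1506.1
Saving = $2170.44 − $1506.1 = $664.34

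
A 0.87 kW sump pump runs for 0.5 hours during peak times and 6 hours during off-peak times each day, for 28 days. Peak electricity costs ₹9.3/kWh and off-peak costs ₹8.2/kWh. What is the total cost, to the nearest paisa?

₹1311.79

Peak energy = 0.87 kW × 0.5 h × 28 = 12.18 kWh
Off-peak energy = 0.87 kW × 6 h × 28 = 146.16 kWh
Cost = 12.18 × ₹9.3 + 146.16 × ₹8.2 = ₹113.274 + ₹1198.512 = ₹1311.79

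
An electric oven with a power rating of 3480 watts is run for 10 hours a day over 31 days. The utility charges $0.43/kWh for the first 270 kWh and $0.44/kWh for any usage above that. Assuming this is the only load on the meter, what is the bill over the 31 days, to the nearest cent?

Runtime = 10 h/day × 31 days = 310 h
Energy = 3.48 kW × 310 h = 1078.8 kWh
Tier 1 (0–270 kWh): 270 × $0.43 = $116.1
Above 270 kWh: 808.8 × $0.44 = $355.872
Bill = $471.97

$471.97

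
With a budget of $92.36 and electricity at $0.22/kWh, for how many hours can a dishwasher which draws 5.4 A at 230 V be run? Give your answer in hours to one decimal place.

Power = 5.4 A × 230 V = 1242 W = 1.242 kW
Energy available = $92.36 ÷ $0.22/kWh = 419.8182 kWh
Hours = 419.8182 kWh ÷ 1.242 kW = 338.0 h

338.0 h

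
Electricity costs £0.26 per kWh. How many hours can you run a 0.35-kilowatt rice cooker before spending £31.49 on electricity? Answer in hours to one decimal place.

Energy available = £31.49 ÷ £0.26/kWh = 121.1154 kWh
Hours = 121.1154 kWh ÷ 0.35 kW = 346.0 h

346.0 h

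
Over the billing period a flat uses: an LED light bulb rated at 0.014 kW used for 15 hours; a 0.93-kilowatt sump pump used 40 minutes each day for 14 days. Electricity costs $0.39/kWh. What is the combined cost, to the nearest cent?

$3.47

LED light bulb: 0.014 kW × 15 h = 0.21 kWh
sump pump: Runtime = 40 min × 14 = 560 min = 9.333333… h
sump pump: 0.93 kW × 9.333333… h = 8.68 kWh
Total energy = 8.89 kWh
Cost = 8.89 × $0.39 = $3.47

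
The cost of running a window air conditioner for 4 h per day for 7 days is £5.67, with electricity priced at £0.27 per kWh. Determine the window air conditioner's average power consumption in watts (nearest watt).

Energy = £5.67 ÷ £0.27/kWh = 21 kWh
Runtime = 4 h/day × 7 days = 28 h
Power = 21 kWh ÷ 28 h = 0.75 kW = 750 W

750 W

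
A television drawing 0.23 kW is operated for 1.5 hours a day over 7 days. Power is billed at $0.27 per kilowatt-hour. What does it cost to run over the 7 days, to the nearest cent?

Runtime = 1.5 h/day × 7 days = 10.5 h
Energy = 0.23 kW × 10.5 h = 2.415 kWh
Cost = 2.415 kWh × $0.27/kWh = $0.65

$0.65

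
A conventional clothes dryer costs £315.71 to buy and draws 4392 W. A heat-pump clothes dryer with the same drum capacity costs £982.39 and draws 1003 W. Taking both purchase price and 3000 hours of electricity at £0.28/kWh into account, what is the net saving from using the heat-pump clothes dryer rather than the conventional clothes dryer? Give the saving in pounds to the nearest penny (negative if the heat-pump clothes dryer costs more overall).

£2180.08

conventional clothes dryer: £315.71 + (4392/1000) kW × 3000 h × £0.28 = £315.71 + £3689.28 = £4004.99
heat-pump clothes dryer: £982.39 + (1003/1000) kW × 3000 h × £0.28 = £982.39 + £842.52 = £1824.91
Saving = £4004.99 − £1824.91 = £2180.08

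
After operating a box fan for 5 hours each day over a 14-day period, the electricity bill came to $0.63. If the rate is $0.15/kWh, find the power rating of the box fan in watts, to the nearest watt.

Energy = $0.63 ÷ $0.15/kWh = 4.2 kWh
Runtime = 5 h/day × 14 days = 70 h
Power = 4.2 kWh ÷ 70 h = 0.06 kW = 60 W

60 W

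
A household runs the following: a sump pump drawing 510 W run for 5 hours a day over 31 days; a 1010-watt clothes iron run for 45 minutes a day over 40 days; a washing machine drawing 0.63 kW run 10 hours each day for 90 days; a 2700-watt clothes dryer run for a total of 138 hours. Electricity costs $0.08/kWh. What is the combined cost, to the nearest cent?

sump pump: Runtime = 5 h/day × 31 days = 155 h
sump pump: 0.51 kW × 155 h = 79.05 kWh
clothes iron: Runtime = 45 min × 40 = 1800 min = 30 h
clothes iron: 1.01 kW × 30 h = 30.3 kWh
washing machine: Runtime = 10 h/day × 90 days = 900 h
washing machine: 0.63 kW × 900 h = 567 kWh
clothes dryer: 2.7 kW × 138 h = 372.6 kWh
Total energy = 1048.95 kWh
Cost = 1048.95 × $0.08 = $83.92

$83.92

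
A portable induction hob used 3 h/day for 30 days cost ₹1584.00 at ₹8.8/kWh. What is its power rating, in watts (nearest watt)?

2000 W

Energy = ₹1584.00 ÷ ₹8.8/kWh = 180 kWh
Runtime = 3 h/day × 30 days = 90 h
Power = 180 kWh ÷ 90 h = 2 kW = 2000 W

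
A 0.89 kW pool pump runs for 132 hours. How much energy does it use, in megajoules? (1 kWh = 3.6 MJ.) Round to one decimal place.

422.9 MJ

Energy = 0.89 kW × 132 h = 117.48 kWh
= 117.48 × 3.6 MJ = 422.9 MJ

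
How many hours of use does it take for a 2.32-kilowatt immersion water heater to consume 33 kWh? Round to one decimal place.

Hours = 33 kWh ÷ 2.32 kW = 14.2 h

14.2 h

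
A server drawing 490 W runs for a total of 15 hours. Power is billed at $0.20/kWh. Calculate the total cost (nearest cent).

$1.47

Energy = 0.49 kW × 15 h = 7.35 kWh
Cost = 7.35 kWh × $0.20/kWh = $1.47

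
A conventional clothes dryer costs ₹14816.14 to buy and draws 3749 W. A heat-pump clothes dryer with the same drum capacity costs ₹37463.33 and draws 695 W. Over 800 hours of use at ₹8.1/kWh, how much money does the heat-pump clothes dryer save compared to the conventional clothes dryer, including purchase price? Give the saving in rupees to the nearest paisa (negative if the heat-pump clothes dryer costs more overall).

-₹2857.27

conventional clothes dryer: ₹14816.14 + (3749/1000) kW × 800 h × ₹8.1 = ₹14816.14 + ₹24293.52 = ₹39109.66
heat-pump clothes dryer: ₹37463.33 + (695/1000) kW × 800 h × ₹8.1 = ₹37463.33 + ₹4503.6 = ₹41966.93
Saving = ₹39109.66 − ₹41966.93 = −₹2857.27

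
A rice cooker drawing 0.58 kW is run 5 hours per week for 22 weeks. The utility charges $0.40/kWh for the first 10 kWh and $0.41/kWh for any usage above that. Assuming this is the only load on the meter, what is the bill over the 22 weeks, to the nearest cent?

$26.06

Runtime = 5 h/week × 22 weeks = 110 h
Energy = 0.58 kW × 110 h = 63.8 kWh
Tier 1 (0–10 kWh): 10 × $0.40 = $4
Above 10 kWh: 53.8 × $0.41 = $22.058
Bill = $26.06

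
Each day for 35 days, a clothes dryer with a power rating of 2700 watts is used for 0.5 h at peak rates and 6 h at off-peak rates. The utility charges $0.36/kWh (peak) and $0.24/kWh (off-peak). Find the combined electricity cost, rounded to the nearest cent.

$153.09

Peak energy = 2.7 kW × 0.5 h × 35 = 47.25 kWh
Off-peak energy = 2.7 kW × 6 h × 35 = 567 kWh
Cost = 47.25 × $0.36 + 567 × $0.24 = $17.01 + $136.08 = $153.09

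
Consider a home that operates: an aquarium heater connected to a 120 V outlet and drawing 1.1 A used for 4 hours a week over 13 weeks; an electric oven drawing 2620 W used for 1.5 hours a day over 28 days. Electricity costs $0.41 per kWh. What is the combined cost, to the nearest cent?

$47.93

aquarium heater: Power = 1.1 A × 120 V = 132 W = 0.132 kW
aquarium heater: Runtime = 4 h/week × 13 weeks = 52 h
aquarium heater: 0.132 kW × 52 h = 6.864 kWh
electric oven: Runtime = 1.5 h/day × 28 days = 42 h
electric oven: 2.62 kW × 42 h = 110.04 kWh
Total energy = 116.904 kWh
Cost = 116.904 × $0.41 = $47.93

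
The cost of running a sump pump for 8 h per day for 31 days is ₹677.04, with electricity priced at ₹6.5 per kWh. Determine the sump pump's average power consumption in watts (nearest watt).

420 W

Energy = ₹677.04 ÷ ₹6.5/kWh = 104.16 kWh
Runtime = 8 h/day × 31 days = 248 h
Power = 104.16 kWh ÷ 248 h = 0.42 kW = 420 W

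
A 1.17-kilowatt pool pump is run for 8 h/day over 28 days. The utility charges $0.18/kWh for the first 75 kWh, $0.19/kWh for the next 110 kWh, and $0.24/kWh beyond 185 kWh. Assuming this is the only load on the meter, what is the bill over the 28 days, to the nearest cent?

$52.90

Runtime = 8 h/day × 28 days = 224 h
Energy = 1.17 kW × 224 h = 262.08 kWh
Tier 1 (0–75 kWh): 75 × $0.18 = $13.5
Tier 2 (75–185 kWh): 110 × $0.19 = $20.9
Above 185 kWh: 77.08 × $0.24 = $18.4992
Bill = $52.90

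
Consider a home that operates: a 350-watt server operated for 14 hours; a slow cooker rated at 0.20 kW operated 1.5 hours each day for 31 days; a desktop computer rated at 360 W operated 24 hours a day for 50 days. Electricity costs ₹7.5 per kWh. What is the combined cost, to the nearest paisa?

server: 0.35 kW × 14 h = 4.9 kWh
slow cooker: Runtime = 1.5 h/day × 31 days = 46.5 h
slow cooker: 0.2 kW × 46.5 h = 9.3 kWh
desktop computer: Runtime = 24 h × 50 = 1200 h
desktop computer: 0.36 kW × 1200 h = 432 kWh
Total energy = 446.2 kWh
Cost = 446.2 × ₹7.5 = ₹3346.50

₹3346.50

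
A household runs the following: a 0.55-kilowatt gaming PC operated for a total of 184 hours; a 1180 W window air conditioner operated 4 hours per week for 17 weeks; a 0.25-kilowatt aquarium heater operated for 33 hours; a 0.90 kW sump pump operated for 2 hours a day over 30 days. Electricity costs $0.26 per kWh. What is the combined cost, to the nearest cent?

gaming PC: 0.55 kW × 184 h = 101.2 kWh
window air conditioner: Runtime = 4 h/week × 17 weeks = 68 h
window air conditioner: 1.18 kW × 68 h = 80.24 kWh
aquarium heater: 0.25 kW × 33 h = 8.25 kWh
sump pump: Runtime = 2 h/day × 30 days = 60 h
sump pump: 0.9 kW × 60 h = 54 kWh
Total energy = 243.69 kWh
Cost = 243.69 × $0.26 = $63.36

$63.36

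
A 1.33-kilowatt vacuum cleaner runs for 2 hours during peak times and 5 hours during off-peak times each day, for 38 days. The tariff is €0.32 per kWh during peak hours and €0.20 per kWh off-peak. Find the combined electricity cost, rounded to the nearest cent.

Peak energy = 1.33 kW × 2 h × 38 = 101.08 kWh
Off-peak energy = 1.33 kW × 5 h × 38 = 252.7 kWh
Cost = 101.08 × €0.32 + 252.7 × €0.20 = €32.3456 + €50.54 = €82.89

€82.89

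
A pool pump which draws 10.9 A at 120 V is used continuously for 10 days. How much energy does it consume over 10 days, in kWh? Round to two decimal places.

Power = 10.9 A × 120 V = 1308 W = 1.308 kW
Runtime = 24 h × 10 = 240 h
Energy = 1.308 kW × 240 h = 313.92 kWh

313.92 kWh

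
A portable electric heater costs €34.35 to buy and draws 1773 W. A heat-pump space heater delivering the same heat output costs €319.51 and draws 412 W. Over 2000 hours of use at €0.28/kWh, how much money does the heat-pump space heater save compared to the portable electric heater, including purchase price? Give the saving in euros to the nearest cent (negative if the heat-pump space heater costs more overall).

€477.00

portable electric heater: €34.35 + (1773/1000) kW × 2000 h × €0.28 = €34.35 + €992.88 = €1027.23
heat-pump space heater: €319.51 + (412/1000) kW × 2000 h × €0.28 = €319.51 + €230.72 = €550.23
Saving = €1027.23 − €550.23 = €477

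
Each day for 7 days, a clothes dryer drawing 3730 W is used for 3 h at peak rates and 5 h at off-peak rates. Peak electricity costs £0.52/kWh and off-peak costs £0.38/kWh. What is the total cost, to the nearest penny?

£90.34

Peak energy = 3.73 kW × 3 h × 7 = 78.33 kWh
Off-peak energy = 3.73 kW × 5 h × 7 = 130.55 kWh
Cost = 78.33 × £0.52 + 130.55 × £0.38 = £40.7316 + £49.609 = £90.34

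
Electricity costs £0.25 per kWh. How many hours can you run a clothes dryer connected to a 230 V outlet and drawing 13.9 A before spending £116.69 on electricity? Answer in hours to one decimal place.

Power = 13.9 A × 230 V = 3197 W = 3.197 kW
Energy available = £116.69 ÷ £0.25/kWh = 466.76 kWh
Hours = 466.76 kWh ÷ 3.197 kW = 146.0 h

146.0 h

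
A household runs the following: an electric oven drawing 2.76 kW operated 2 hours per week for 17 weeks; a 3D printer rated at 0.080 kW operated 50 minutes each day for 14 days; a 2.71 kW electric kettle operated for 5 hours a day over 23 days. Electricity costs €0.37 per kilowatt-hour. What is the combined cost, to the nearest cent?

electric oven: Runtime = 2 h/week × 17 weeks = 34 h
electric oven: 2.76 kW × 34 h = 93.84 kWh
3D printer: Runtime = 50 min × 14 = 700 min = 11.666666… h
3D printer: 0.08 kW × 11.666666… h = 0.933333… kWh
electric kettle: Runtime = 5 h/day × 23 days = 115 h
electric kettle: 2.71 kW × 115 h = 311.65 kWh
Total energy = 406.423333… kWh
Cost = 406.423333… × €0.37 = €150.38

€150.38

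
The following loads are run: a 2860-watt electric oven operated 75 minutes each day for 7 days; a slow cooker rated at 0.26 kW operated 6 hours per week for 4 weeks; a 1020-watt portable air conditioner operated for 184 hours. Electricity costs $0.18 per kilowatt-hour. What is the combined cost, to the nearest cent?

$39.41

electric oven: Runtime = 75 min × 7 = 525 min = 8.75 h
electric oven: 2.86 kW × 8.75 h = 25.025 kWh
slow cooker: Runtime = 6 h/week × 4 weeks = 24 h
slow cooker: 0.26 kW × 24 h = 6.24 kWh
portable air conditioner: 1.02 kW × 184 h = 187.68 kWh
Total energy = 218.945 kWh
Cost = 218.945 × $0.18 = $39.41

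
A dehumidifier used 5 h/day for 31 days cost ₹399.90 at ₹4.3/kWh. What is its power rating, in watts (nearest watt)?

600 W

Energy = ₹399.90 ÷ ₹4.3/kWh = 93 kWh
Runtime = 5 h/day × 31 days = 155 h
Power = 93 kWh ÷ 155 h = 0.6 kW = 600 W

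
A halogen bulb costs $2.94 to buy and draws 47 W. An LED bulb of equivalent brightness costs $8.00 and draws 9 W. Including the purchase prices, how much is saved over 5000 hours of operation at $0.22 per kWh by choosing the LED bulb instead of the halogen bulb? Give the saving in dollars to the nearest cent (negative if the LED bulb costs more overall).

$36.74

halogen bulb: $2.94 + (47/1000) kW × 5000 h × $0.22 = $2.94 + $51.7 = $54.64
LED bulb: $8.00 + (9/1000) kW × 5000 h × $0.22 = $8.00 + $9.9 = $17.9
Saving = $54.64 − $17.9 = $36.74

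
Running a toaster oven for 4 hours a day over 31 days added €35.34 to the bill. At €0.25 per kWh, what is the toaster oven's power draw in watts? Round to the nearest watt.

1140 W

Energy = €35.34 ÷ €0.25/kWh = 141.36 kWh
Runtime = 4 h/day × 31 days = 124 h
Power = 141.36 kWh ÷ 124 h = 1.14 kW = 1140 W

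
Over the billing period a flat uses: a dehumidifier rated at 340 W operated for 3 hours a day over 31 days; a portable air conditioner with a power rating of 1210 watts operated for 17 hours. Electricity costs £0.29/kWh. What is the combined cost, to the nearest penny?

dehumidifier: Runtime = 3 h/day × 31 days = 93 h
dehumidifier: 0.34 kW × 93 h = 31.62 kWh
portable air conditioner: 1.21 kW × 17 h = 20.57 kWh
Total energy = 52.19 kWh
Cost = 52.19 × £0.29 = £15.14

£15.14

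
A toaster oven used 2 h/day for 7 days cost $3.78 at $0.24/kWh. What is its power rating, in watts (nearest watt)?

1125 W

Energy = $3.78 ÷ $0.24/kWh = 15.75 kWh
Runtime = 2 h/day × 7 days = 14 h
Power = 15.75 kWh ÷ 14 h = 1.125 kW = 1125 W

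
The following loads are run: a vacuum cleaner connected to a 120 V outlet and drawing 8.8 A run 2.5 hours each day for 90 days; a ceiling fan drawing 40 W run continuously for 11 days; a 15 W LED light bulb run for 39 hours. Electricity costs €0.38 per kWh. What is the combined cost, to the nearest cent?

€94.52

vacuum cleaner: Power = 8.8 A × 120 V = 1056 W = 1.056 kW
vacuum cleaner: Runtime = 2.5 h/day × 90 days = 225 h
vacuum cleaner: 1.056 kW × 225 h = 237.6 kWh
ceiling fan: Runtime = 24 h × 11 = 264 h
ceiling fan: 0.04 kW × 264 h = 10.56 kWh
LED light bulb: 0.015 kW × 39 h = 0.585 kWh
Total energy = 248.745 kWh
Cost = 248.745 × €0.38 = €94.52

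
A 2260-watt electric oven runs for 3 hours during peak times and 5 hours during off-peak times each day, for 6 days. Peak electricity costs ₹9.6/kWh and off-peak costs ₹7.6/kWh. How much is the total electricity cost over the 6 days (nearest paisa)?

Peak energy = 2.26 kW × 3 h × 6 = 40.68 kWh
Off-peak energy = 2.26 kW × 5 h × 6 = 67.8 kWh
Cost = 40.68 × ₹9.6 + 67.8 × ₹7.6 = ₹390.528 + ₹515.28 = ₹905.81

₹905.81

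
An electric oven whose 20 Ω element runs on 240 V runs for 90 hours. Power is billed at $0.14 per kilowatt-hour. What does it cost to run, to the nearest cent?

Power = V²/R = 240²/20 = 2880 W = 2.88 kW
Energy = 2.88 kW × 90 h = 259.2 kWh
Cost = 259.2 kWh × $0.14/kWh = $36.29

$36.29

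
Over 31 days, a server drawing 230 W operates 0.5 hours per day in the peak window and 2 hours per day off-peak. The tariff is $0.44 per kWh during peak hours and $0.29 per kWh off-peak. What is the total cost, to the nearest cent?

$5.70

Peak energy = 0.23 kW × 0.5 h × 31 = 3.565 kWh
Off-peak energy = 0.23 kW × 2 h × 31 = 14.26 kWh
Cost = 3.565 × $0.44 + 14.26 × $0.29 = $1.5686 + $4.1354 = $5.70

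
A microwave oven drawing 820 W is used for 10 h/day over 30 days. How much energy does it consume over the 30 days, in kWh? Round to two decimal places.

Runtime = 10 h/day × 30 days = 300 h
Energy = 0.82 kW × 300 h = 246 kWh

246.00 kWh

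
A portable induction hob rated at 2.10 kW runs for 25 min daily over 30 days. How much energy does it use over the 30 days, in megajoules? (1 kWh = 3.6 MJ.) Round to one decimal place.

94.5 MJ

Runtime = 25 min × 30 = 750 min = 12.5 h
Energy = 2.1 kW × 12.5 h = 26.25 kWh
= 26.25 × 3.6 MJ = 94.5 MJ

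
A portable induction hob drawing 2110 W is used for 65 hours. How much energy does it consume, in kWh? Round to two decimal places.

Energy = 2.11 kW × 65 h = 137.15 kWh

137.15 kWh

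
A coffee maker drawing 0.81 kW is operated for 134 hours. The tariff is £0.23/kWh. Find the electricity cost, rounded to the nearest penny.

£24.96

Energy = 0.81 kW × 134 h = 108.54 kWh
Cost = 108.54 kWh × £0.23/kWh = £24.96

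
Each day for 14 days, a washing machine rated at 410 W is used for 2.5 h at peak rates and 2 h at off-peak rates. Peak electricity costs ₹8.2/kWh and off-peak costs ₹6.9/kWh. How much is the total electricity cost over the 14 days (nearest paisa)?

Peak energy = 0.41 kW × 2.5 h × 14 = 14.35 kWh
Off-peak energy = 0.41 kW × 2 h × 14 = 11.48 kWh
Cost = 14.35 × ₹8.2 + 11.48 × ₹6.9 = ₹117.67 + ₹79.212 = ₹196.88

₹196.88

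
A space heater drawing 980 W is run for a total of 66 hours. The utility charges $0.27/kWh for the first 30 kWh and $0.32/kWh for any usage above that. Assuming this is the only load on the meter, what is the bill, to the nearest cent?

$19.20

Energy = 0.98 kW × 66 h = 64.68 kWh
Tier 1 (0–30 kWh): 30 × $0.27 = $8.1
Above 30 kWh: 34.68 × $0.32 = $11.0976
Bill = $19.20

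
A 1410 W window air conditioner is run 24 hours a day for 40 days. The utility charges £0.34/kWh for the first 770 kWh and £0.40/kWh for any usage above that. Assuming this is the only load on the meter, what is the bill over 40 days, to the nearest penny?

£495.24

Runtime = 24 h × 40 = 960 h
Energy = 1.41 kW × 960 h = 1353.6 kWh
Tier 1 (0–770 kWh): 770 × £0.34 = £261.8
Above 770 kWh: 583.6 × £0.40 = £233.44
Bill = £495.24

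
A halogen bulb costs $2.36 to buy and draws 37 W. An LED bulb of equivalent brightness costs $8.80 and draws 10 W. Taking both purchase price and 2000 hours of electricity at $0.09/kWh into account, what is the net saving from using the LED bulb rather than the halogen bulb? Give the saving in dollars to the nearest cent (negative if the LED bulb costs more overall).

-$1.58

halogen bulb: $2.36 + (37/1000) kW × 2000 h × $0.09 = $2.36 + $6.66 = $9.02
LED bulb: $8.80 + (10/1000) kW × 2000 h × $0.09 = $8.80 + $1.8 = $10.6
Saving = $9.02 − $10.6 = −$1.58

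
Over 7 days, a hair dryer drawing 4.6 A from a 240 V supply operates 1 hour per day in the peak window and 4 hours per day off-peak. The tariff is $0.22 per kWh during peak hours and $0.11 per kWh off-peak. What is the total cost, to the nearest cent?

Power = 4.6 A × 240 V = 1104 W = 1.104 kW
Peak energy = 1.104 kW × 1 h × 7 = 7.728 kWh
Off-peak energy = 1.104 kW × 4 h × 7 = 30.912 kWh
Cost = 7.728 × $0.22 + 30.912 × $0.11 = $1.70016 + $3.40032 = $5.10

$5.10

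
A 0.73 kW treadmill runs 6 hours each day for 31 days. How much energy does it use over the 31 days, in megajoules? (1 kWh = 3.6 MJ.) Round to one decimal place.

Runtime = 6 h/day × 31 days = 186 h
Energy = 0.73 kW × 186 h = 135.78 kWh
= 135.78 × 3.6 MJ = 488.8 MJ

488.8 MJ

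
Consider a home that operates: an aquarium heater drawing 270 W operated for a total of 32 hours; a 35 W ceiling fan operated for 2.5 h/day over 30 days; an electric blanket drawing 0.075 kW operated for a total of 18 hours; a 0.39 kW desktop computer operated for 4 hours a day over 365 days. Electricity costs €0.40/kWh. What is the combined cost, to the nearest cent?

€232.81

aquarium heater: 0.27 kW × 32 h = 8.64 kWh
ceiling fan: Runtime = 2.5 h/day × 30 days = 75 h
ceiling fan: 0.035 kW × 75 h = 2.625 kWh
electric blanket: 0.075 kW × 18 h = 1.35 kWh
desktop computer: Runtime = 4 h/day × 365 days = 1460 h
desktop computer: 0.39 kW × 1460 h = 569.4 kWh
Total energy = 582.015 kWh
Cost = 582.015 × €0.40 = €232.81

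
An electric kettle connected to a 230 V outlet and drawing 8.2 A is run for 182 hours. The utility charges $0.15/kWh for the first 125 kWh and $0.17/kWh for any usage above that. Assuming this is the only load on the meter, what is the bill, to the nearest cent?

$55.85

Power = 8.2 A × 230 V = 1886 W = 1.886 kW
Energy = 1.886 kW × 182 h = 343.252 kWh
Tier 1 (0–125 kWh): 125 × $0.15 = $18.75
Above 125 kWh: 218.252 × $0.17 = $37.10284
Bill = $55.85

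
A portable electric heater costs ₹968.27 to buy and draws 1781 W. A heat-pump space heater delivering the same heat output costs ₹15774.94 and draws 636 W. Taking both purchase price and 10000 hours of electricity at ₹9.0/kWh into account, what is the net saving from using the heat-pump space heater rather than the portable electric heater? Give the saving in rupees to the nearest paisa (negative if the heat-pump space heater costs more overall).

portable electric heater: ₹968.27 + (1781/1000) kW × 10000 h × ₹9.0 = ₹968.27 + ₹160290 = ₹161258.27
heat-pump space heater: ₹15774.94 + (636/1000) kW × 10000 h × ₹9.0 = ₹15774.94 + ₹57240 = ₹73014.94
Saving = ₹161258.27 − ₹73014.94 = ₹88243.33

₹88243.33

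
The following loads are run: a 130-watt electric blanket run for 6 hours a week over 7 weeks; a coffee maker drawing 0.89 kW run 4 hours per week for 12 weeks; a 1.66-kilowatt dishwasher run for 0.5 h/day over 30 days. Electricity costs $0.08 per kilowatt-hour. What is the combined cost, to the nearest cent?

electric blanket: Runtime = 6 h/week × 7 weeks = 42 h
electric blanket: 0.13 kW × 42 h = 5.46 kWh
coffee maker: Runtime = 4 h/week × 12 weeks = 48 h
coffee maker: 0.89 kW × 48 h = 42.72 kWh
dishwasher: Runtime = 0.5 h/day × 30 days = 15 h
dishwasher: 1.66 kW × 15 h = 24.9 kWh
Total energy = 73.08 kWh
Cost = 73.08 × $0.08 = $5.85

$5.85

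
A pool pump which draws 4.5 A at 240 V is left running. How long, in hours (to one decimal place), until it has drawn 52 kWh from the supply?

Power = 4.5 A × 240 V = 1080 W = 1.08 kW
Hours = 52 kWh ÷ 1.08 kW = 48.1 h

48.1 h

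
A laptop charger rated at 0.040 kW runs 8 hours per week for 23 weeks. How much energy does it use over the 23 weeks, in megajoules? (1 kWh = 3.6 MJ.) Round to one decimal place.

Runtime = 8 h/week × 23 weeks = 184 h
Energy = 0.04 kW × 184 h = 7.36 kWh
= 7.36 × 3.6 MJ = 26.5 MJ

26.5 MJ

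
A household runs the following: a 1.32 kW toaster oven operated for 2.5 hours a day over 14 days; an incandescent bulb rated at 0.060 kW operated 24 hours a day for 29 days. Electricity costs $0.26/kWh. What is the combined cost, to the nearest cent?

$22.87

toaster oven: Runtime = 2.5 h/day × 14 days = 35 h
toaster oven: 1.32 kW × 35 h = 46.2 kWh
incandescent bulb: Runtime = 24 h × 29 = 696 h
incandescent bulb: 0.06 kW × 696 h = 41.76 kWh
Total energy = 87.96 kWh
Cost = 87.96 × $0.26 = $22.87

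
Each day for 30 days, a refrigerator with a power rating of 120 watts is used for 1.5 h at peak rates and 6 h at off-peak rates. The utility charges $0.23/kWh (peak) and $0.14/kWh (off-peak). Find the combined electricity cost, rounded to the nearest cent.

Peak energy = 0.12 kW × 1.5 h × 30 = 5.4 kWh
Off-peak energy = 0.12 kW × 6 h × 30 = 21.6 kWh
Cost = 5.4 × $0.23 + 21.6 × $0.14 = $1.242 + $3.024 = $4.27

$4.27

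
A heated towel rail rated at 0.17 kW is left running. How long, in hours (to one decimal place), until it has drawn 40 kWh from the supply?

235.3 h

Hours = 40 kWh ÷ 0.17 kW = 235.3 h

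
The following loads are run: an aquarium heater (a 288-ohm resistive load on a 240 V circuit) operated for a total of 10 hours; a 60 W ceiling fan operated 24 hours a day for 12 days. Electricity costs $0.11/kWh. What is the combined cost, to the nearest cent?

aquarium heater: Power = V²/R = 240²/288 = 200 W = 0.2 kW
aquarium heater: 0.2 kW × 10 h = 2 kWh
ceiling fan: Runtime = 24 h × 12 = 288 h
ceiling fan: 0.06 kW × 288 h = 17.28 kWh
Total energy = 19.28 kWh
Cost = 19.28 × $0.11 = $2.12

$2.12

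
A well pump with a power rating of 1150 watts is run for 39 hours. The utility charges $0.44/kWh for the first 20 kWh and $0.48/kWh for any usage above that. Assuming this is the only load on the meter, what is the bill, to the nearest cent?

Energy = 1.15 kW × 39 h = 44.85 kWh
Tier 1 (0–20 kWh): 20 × $0.44 = $8.8
Above 20 kWh: 24.85 × $0.48 = $11.928
Bill = $20.73

$20.73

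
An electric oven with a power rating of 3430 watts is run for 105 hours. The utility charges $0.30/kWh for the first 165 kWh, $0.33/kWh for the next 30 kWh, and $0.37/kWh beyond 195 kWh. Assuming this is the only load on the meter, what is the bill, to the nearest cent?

Energy = 3.43 kW × 105 h = 360.15 kWh
Tier 1 (0–165 kWh): 165 × $0.30 = $49.5
Tier 2 (165–195 kWh): 30 × $0.33 = $9.9
Above 195 kWh: 165.15 × $0.37 = $61.1055
Bill = $120.51

$120.51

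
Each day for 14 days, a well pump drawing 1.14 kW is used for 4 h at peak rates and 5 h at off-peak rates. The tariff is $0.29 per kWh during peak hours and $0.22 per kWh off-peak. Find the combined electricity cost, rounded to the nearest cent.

$36.07

Peak energy = 1.14 kW × 4 h × 14 = 63.84 kWh
Off-peak energy = 1.14 kW × 5 h × 14 = 79.8 kWh
Cost = 63.84 × $0.29 + 79.8 × $0.22 = $18.5136 + $17.556 = $36.07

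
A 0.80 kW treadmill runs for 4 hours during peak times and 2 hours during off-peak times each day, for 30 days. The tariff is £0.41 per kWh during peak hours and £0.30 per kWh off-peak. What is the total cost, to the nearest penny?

£53.76

Peak energy = 0.8 kW × 4 h × 30 = 96 kWh
Off-peak energy = 0.8 kW × 2 h × 30 = 48 kWh
Cost = 96 × £0.41 + 48 × £0.30 = £39.36 + £14.4 = £53.76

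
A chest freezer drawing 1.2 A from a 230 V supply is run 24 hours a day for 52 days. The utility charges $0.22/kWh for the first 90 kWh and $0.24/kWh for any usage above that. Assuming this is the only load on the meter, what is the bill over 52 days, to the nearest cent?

$80.87

Power = 1.2 A × 230 V = 276 W = 0.276 kW
Runtime = 24 h × 52 = 1248 h
Energy = 0.276 kW × 1248 h = 344.448 kWh
Tier 1 (0–90 kWh): 90 × $0.22 = $19.8
Above 90 kWh: 254.448 × $0.24 = $61.06752
Bill = $80.87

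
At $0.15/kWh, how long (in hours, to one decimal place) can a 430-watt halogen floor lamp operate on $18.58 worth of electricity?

288.1 h

Energy available = $18.58 ÷ $0.15/kWh = 123.8667 kWh
Hours = 123.8667 kWh ÷ 0.43 kW = 288.1 h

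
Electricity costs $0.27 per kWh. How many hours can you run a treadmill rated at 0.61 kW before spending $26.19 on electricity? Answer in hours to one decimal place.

159.0 h

Energy available = $26.19 ÷ $0.27/kWh = 97 kWh
Hours = 97 kWh ÷ 0.61 kW = 159.0 h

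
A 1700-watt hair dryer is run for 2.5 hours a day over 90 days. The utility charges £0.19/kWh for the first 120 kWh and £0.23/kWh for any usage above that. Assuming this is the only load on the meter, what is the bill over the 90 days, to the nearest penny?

£83.18

Runtime = 2.5 h/day × 90 days = 225 h
Energy = 1.7 kW × 225 h = 382.5 kWh
Tier 1 (0–120 kWh): 120 × £0.19 = £22.8
Above 120 kWh: 262.5 × £0.23 = £60.375
Bill = £83.18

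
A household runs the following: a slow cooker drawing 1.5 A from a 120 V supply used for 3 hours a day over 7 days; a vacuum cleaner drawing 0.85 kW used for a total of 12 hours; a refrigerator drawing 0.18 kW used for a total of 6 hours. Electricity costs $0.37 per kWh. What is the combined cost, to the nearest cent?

$5.57

slow cooker: Power = 1.5 A × 120 V = 180 W = 0.18 kW
slow cooker: Runtime = 3 h/day × 7 days = 21 h
slow cooker: 0.18 kW × 21 h = 3.78 kWh
vacuum cleaner: 0.85 kW × 12 h = 10.2 kWh
refrigerator: 0.18 kW × 6 h = 1.08 kWh
Total energy = 15.06 kWh
Cost = 15.06 × $0.37 = $5.57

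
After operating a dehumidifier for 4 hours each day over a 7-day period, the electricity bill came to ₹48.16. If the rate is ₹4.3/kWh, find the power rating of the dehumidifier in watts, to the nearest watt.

400 W

Energy = ₹48.16 ÷ ₹4.3/kWh = 11.2 kWh
Runtime = 4 h/day × 7 days = 28 h
Power = 11.2 kWh ÷ 28 h = 0.4 kW = 400 W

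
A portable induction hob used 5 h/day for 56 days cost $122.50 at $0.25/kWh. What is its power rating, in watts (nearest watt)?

1750 W

Energy = $122.50 ÷ $0.25/kWh = 490 kWh
Runtime = 5 h/day × 56 days = 280 h
Power = 490 kWh ÷ 280 h = 1.75 kW = 1750 W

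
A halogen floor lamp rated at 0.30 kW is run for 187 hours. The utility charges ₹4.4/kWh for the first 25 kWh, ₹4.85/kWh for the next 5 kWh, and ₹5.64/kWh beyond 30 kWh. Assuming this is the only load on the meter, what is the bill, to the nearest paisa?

Energy = 0.3 kW × 187 h = 56.1 kWh
Tier 1 (0–25 kWh): 25 × ₹4.4 = ₹110
Tier 2 (25–30 kWh): 5 × ₹4.85 = ₹24.25
Above 30 kWh: 26.1 × ₹5.64 = ₹147.204
Bill = ₹281.45

₹281.45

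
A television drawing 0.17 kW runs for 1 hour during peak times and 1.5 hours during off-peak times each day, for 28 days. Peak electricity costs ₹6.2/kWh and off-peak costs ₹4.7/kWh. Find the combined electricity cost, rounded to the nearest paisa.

Peak energy = 0.17 kW × 1 h × 28 = 4.76 kWh
Off-peak energy = 0.17 kW × 1.5 h × 28 = 7.14 kWh
Cost = 4.76 × ₹6.2 + 7.14 × ₹4.7 = ₹29.512 + ₹33.558 = ₹63.07

₹63.07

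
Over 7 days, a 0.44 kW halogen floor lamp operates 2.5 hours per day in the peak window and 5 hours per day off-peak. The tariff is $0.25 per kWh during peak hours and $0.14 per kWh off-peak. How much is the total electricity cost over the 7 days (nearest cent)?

$4.08

Peak energy = 0.44 kW × 2.5 h × 7 = 7.7 kWh
Off-peak energy = 0.44 kW × 5 h × 7 = 15.4 kWh
Cost = 7.7 × $0.25 + 15.4 × $0.14 = $1.925 + $2.156 = $4.08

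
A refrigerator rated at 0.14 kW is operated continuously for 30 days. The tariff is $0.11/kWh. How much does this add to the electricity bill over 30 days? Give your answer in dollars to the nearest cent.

Runtime = 24 h × 30 = 720 h
Energy = 0.14 kW × 720 h = 100.8 kWh
Cost = 100.8 kWh × $0.11/kWh = $11.09

$11.09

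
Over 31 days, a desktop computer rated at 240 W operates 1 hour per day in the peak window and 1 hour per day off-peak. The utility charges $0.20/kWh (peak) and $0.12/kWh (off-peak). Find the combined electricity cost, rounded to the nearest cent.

Peak energy = 0.24 kW × 1 h × 31 = 7.44 kWh
Off-peak energy = 0.24 kW × 1 h × 31 = 7.44 kWh
Cost = 7.44 × $0.20 + 7.44 × $0.12 = $1.488 + $0.8928 = $2.38

$2.38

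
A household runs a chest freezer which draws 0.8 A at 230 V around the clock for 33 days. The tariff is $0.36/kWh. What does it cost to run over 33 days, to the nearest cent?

Power = 0.8 A × 230 V = 184 W = 0.184 kW
Runtime = 24 h × 33 = 792 h
Energy = 0.184 kW × 792 h = 145.728 kWh
Cost = 145.728 kWh × $0.36/kWh = $52.46

$52.46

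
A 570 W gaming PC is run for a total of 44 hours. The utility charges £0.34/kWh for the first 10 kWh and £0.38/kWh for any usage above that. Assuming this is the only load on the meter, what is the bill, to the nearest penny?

£9.13

Energy = 0.57 kW × 44 h = 25.08 kWh
Tier 1 (0–10 kWh): 10 × £0.34 = £3.4
Above 10 kWh: 15.08 × £0.38 = £5.7304
Bill = £9.13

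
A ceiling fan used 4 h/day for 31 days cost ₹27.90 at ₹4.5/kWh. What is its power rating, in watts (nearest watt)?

Energy = ₹27.90 ÷ ₹4.5/kWh = 6.2 kWh
Runtime = 4 h/day × 31 days = 124 h
Power = 6.2 kWh ÷ 124 h = 0.05 kW = 50 W

50 W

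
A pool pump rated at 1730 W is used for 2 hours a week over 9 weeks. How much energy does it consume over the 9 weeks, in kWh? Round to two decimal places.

31.14 kWh

Runtime = 2 h/week × 9 weeks = 18 h
Energy = 1.73 kW × 18 h = 31.14 kWh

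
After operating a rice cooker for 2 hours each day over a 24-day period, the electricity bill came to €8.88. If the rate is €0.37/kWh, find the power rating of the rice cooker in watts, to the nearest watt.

Energy = €8.88 ÷ €0.37/kWh = 24 kWh
Runtime = 2 h/day × 24 days = 48 h
Power = 24 kWh ÷ 48 h = 0.5 kW = 500 W

500 W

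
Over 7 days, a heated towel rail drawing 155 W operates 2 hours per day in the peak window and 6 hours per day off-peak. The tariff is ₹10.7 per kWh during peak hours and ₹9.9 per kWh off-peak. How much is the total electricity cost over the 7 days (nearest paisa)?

Peak energy = 0.155 kW × 2 h × 7 = 2.17 kWh
Off-peak energy = 0.155 kW × 6 h × 7 = 6.51 kWh
Cost = 2.17 × ₹10.7 + 6.51 × ₹9.9 = ₹23.219 + ₹64.449 = ₹87.67

₹87.67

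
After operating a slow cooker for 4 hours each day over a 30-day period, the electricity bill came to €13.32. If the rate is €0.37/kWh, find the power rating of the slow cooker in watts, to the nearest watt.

Energy = €13.32 ÷ €0.37/kWh = 36 kWh
Runtime = 4 h/day × 30 days = 120 h
Power = 36 kWh ÷ 120 h = 0.3 kW = 300 W

300 W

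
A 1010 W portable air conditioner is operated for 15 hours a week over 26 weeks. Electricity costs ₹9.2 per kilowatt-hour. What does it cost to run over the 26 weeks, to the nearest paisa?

₹3623.88

Runtime = 15 h/week × 26 weeks = 390 h
Energy = 1.01 kW × 390 h = 393.9 kWh
Cost = 393.9 kWh × ₹9.2/kWh = ₹3623.88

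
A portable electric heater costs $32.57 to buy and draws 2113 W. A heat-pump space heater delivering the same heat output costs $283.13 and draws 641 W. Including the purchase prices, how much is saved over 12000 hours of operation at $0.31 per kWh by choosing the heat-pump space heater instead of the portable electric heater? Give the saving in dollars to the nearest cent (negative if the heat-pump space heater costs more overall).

$5225.28

portable electric heater: $32.57 + (2113/1000) kW × 12000 h × $0.31 = $32.57 + $7860.36 = $7892.93
heat-pump space heater: $283.13 + (641/1000) kW × 12000 h × $0.31 = $283.13 + $2384.52 = $2667.65
Saving = $7892.93 − $2667.65 = $5225.28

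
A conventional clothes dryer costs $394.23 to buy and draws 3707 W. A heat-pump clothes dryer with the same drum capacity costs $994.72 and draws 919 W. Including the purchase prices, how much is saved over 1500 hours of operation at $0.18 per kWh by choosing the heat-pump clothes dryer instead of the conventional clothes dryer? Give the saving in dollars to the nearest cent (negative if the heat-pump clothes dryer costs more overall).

$152.27

conventional clothes dryer: $394.23 + (3707/1000) kW × 1500 h × $0.18 = $394.23 + $1000.89 = $1395.12
heat-pump clothes dryer: $994.72 + (919/1000) kW × 1500 h × $0.18 = $994.72 + $248.13 = $1242.85
Saving = $1395.12 − $1242.85 = $152.27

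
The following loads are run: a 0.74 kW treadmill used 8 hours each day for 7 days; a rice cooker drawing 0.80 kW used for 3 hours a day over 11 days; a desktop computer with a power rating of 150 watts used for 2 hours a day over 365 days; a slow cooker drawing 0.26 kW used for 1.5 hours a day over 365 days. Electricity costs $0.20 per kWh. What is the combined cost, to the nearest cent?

treadmill: Runtime = 8 h/day × 7 days = 56 h
treadmill: 0.74 kW × 56 h = 41.44 kWh
rice cooker: Runtime = 3 h/day × 11 days = 33 h
rice cooker: 0.8 kW × 33 h = 26.4 kWh
desktop computer: Runtime = 2 h/day × 365 days = 730 h
desktop computer: 0.15 kW × 730 h = 109.5 kWh
slow cooker: Runtime = 1.5 h/day × 365 days = 547.5 h
slow cooker: 0.26 kW × 547.5 h = 142.35 kWh
Total energy = 319.69 kWh
Cost = 319.69 × $0.20 = $63.94

$63.94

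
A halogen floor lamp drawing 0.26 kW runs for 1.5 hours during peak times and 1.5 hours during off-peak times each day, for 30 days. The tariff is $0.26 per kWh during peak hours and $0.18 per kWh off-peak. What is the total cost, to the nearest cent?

$5.15

Peak energy = 0.26 kW × 1.5 h × 30 = 11.7 kWh
Off-peak energy = 0.26 kW × 1.5 h × 30 = 11.7 kWh
Cost = 11.7 × $0.26 + 11.7 × $0.18 = $3.042 + $2.106 = $5.15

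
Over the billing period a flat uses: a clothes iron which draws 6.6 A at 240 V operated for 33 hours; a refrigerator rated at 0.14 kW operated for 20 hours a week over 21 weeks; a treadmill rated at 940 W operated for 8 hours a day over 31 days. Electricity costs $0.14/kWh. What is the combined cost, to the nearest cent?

clothes iron: Power = 6.6 A × 240 V = 1584 W = 1.584 kW
clothes iron: 1.584 kW × 33 h = 52.272 kWh
refrigerator: Runtime = 20 h/week × 21 weeks = 420 h
refrigerator: 0.14 kW × 420 h = 58.8 kWh
treadmill: Runtime = 8 h/day × 31 days = 248 h
treadmill: 0.94 kW × 248 h = 233.12 kWh
Total energy = 344.192 kWh
Cost = 344.192 × $0.14 = $48.19

$48.19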